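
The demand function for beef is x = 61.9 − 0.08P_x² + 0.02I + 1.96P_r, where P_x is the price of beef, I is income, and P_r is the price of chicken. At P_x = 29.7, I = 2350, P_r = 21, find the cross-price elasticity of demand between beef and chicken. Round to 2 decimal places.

0.52

First evaluate x: 61.9 − 0.08(29.7)² + 0.02(2350) + 1.96(21) = 61.9 − 70.5672 + 47 + 41.16 = 79.4928.
∂x/∂P_r = +1.96, so E_xy = 1.96·(21/79.4928) ≈ 0.52.
E_xy > 0: the goods are substitutes.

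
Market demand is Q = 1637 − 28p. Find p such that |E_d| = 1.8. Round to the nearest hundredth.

Set −bp/(a − bp) = −1.8 ⇒ bp = 1.8(a − bp) ⇒ bp(1+1.8) = 1.8·a.
p = 1.8·1637/(28·2.8) ≈ 37.58.

37.58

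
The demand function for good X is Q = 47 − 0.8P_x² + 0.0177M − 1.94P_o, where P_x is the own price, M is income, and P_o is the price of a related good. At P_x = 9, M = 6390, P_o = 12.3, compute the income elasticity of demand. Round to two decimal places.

1.58

Evaluating quantity at (P_x, M, P_o) gives Q = 47 − 0.8(9)² + 0.0177(6390) − 1.94(12.3) = 47 − 64.8 + 113.103 − 23.862 = 71.441.
∂Q/∂M = +0.0177, so E_I = 0.0177·(6390/71.441) ≈ 1.58.
E_I > 1: normal good (luxury).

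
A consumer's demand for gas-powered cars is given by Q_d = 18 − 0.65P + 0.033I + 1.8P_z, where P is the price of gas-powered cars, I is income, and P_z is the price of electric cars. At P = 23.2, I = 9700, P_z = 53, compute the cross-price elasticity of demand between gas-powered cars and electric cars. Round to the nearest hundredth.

Q_d = 18 − 0.65(23.2) + 0.033(9700) + 1.8(53) = 18 − 15.08 + 320.1 + 95.4 = 418.42.
∂Q_d/∂P_z = +1.8, so E_xy = 1.8·(53/418.42) ≈ 0.23.
E_xy > 0: the goods are substitutes.

0.23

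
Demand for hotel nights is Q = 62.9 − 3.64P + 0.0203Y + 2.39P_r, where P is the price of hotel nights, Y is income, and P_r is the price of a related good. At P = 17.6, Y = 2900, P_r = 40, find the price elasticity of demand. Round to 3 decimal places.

-0.418

At the given point, Q = 62.9 − 3.64(17.6) + 0.0203(2900) + 2.39(40) = 62.9 − 64.064 + 58.87 + 95.6 = 153.306.
∂Q/∂P = −3.64, so E_p = (−3.64)·(17.6/153.306) ≈ -0.418.
|E_p| < 1: demand is inelastic.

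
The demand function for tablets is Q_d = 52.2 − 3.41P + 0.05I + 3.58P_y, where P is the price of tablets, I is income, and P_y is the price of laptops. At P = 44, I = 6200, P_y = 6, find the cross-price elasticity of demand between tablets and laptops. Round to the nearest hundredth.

Q_d = 52.2 − 3.41(44) + 0.05(6200) + 3.58(6) = 52.2 − 150.04 + 310 + 21.48 = 233.64.
∂Q_d/∂P_y = +3.58, so E_xy = 3.58·(6/233.64) ≈ 0.09.
E_xy > 0: the goods are substitutes.

0.09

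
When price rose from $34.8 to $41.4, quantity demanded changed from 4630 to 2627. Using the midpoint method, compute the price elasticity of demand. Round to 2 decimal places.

-3.19

%ΔQ = (2627 − 4630)/[(4630 + 2627)/2] = -2003/3628.5 ≈ -0.5520.
%Δp = (41.4 − 34.8)/[(34.8 + 41.4)/2] = 6.6/38.1 ≈ 0.1732.
Arc elasticity E = %ΔQ/%Δp ≈ -0.5520/0.1732 ≈ -3.19.
|E| > 1: demand is elastic over this range.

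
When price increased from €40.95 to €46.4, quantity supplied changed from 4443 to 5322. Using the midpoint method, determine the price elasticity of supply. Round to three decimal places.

%ΔQ = (5322 − 4443)/[(4443 + 5322)/2] = 879/4882.5 ≈ 0.1800.
%Δp = (46.4 − 40.95)/[(40.95 + 46.4)/2] = 5.45/43.675 ≈ 0.1248.
Arc elasticity E = %ΔQ/%Δp ≈ 0.1800/0.1248 ≈ 1.443.
|E| > 1: supply is elastic over this range.

1.443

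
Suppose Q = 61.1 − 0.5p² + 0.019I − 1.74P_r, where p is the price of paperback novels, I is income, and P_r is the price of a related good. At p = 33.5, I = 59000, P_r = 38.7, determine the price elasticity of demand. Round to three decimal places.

-2.027

First evaluate Q: 61.1 − 0.5(33.5)² + 0.019(59000) − 1.74(38.7) = 61.1 − 561.125 + 1121 − 67.338 = 553.637.
∂Q/∂p = −2·0.5·p = -33.5, so E_p = -33.5·(33.5/553.637) ≈ -2.027.
|E_p| > 1: demand is elastic.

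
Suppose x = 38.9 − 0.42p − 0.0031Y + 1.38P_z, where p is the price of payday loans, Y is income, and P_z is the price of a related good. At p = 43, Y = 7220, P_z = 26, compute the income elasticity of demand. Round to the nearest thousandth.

-0.652

Substituting, x = 38.9 − 0.42(43) − 0.0031(7220) + 1.38(26) = 38.9 − 18.06 − 22.382 + 35.88 = 34.338.
∂x/∂Y = −0.0031, so E_I = -0.0031·(7220/34.338) ≈ -0.652.
E_I < 0: inferior good.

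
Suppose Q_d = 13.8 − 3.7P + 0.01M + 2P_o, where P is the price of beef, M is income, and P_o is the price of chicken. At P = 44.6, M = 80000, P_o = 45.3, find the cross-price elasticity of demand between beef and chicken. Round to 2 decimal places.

0.12

At the given point, Q_d = 13.8 − 3.7(44.6) + 0.01(80000) + 2(45.3) = 13.8 − 165.02 + 800 + 90.6 = 739.38.
∂Q_d/∂P_o = +2, so E_xy = 2·(45.3/739.38) ≈ 0.12.
E_xy > 0: the goods are substitutes.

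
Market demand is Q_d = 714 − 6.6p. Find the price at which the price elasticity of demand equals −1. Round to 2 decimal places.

54.09

For linear demand Q_d = a − bp, E = −bp/(a − bp). |E| = 1 ⇒ bp = a − bp ⇒ p = a/(2b).
p = 714/(2·6.6) ≈ 54.09.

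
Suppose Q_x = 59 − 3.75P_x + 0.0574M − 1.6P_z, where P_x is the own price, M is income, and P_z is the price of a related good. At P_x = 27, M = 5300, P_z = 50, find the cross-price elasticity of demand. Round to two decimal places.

-0.44

Q_x = 59 − 3.75(27) + 0.0574(5300) − 1.6(50) = 59 − 101.25 + 304.22 − 80 = 181.97.
∂Q_x/∂P_z = −1.6, so E_xy = -1.6·(50/181.97) ≈ -0.44.
E_xy < 0: the goods are complements.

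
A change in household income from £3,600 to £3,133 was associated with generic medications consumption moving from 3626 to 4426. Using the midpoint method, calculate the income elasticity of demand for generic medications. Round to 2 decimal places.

-1.43

%ΔQ = (4426 − 3626)/[(3626+4426)/2] = 800/4026 ≈ 0.1987.
%ΔY = (3,133 − 3,600)/[(3,600+3,133)/2] = -467/3366.5 ≈ -0.1387.
E_I = %ΔQ/%ΔY ≈ -1.43.
E_I < 0: inferior good.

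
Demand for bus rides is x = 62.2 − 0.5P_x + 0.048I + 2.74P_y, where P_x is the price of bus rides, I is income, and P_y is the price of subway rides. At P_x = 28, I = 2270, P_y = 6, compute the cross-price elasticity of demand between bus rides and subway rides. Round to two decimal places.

At the given point, x = 62.2 − 0.5(28) + 0.048(2270) + 2.74(6) = 62.2 − 14 + 108.96 + 16.44 = 173.6.
∂x/∂P_y = +2.74, so E_xy = 2.74·(6/173.6) ≈ 0.09.
E_xy > 0: the goods are substitutes.

0.09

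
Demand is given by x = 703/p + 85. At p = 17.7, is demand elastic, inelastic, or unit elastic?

At p = 17.7, x = 124.7175.
dx/dp = −703/p² = −2.2439.
Point elasticity E = (dx/dp)·(p/x) = -2.2439 × 17.7/124.7175 ≈ -0.318.
|E| ≈ 0.318 < 1, so demand is inelastic.

inelastic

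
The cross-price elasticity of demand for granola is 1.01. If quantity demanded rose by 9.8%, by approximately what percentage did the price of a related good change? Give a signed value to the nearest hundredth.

%ΔQ ≈ E × %ΔP_y ⇒ %ΔP_y = %ΔQ / E = (9.8%)/(1.01) ≈ 9.70%.

9.70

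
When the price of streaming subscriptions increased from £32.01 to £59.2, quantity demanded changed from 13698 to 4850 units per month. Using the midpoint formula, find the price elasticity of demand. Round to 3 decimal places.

-1.600

%ΔQ = (4850 − 13698)/[(13698 + 4850)/2] = -8848/9274 ≈ -0.9541.
%Δp = (59.2 − 32.01)/[(32.01 + 59.2)/2] = 27.19/45.605 ≈ 0.5962.
Arc elasticity E = %ΔQ/%Δp ≈ -0.9541/0.5962 ≈ -1.600.
|E| > 1: demand is elastic over this range.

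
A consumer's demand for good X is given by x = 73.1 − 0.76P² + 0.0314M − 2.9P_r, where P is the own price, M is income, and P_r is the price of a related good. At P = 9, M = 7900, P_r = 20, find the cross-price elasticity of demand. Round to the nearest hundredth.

Evaluating quantity at (P, M, P_r) gives x = 73.1 − 0.76(9)² + 0.0314(7900) − 2.9(20) = 73.1 − 61.56 + 248.06 − 58 = 201.6.
∂x/∂P_r = −2.9, so E_xy = -2.9·(20/201.6) ≈ -0.29.
E_xy < 0: the goods are complements.

-0.29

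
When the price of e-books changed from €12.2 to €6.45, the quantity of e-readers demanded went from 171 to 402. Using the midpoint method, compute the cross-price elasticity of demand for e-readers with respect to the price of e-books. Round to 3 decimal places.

-1.308

%ΔQ_x = (402 − 171)/[(171+402)/2] = 231/286.5 ≈ 0.8063.
%ΔP_y = (6.45 − 12.2)/[(12.2+6.45)/2] ≈ -0.6166.
E_xy = 0.8063/-0.6166 ≈ -1.308.
E_xy < 0, so e-readers and e-books are complements.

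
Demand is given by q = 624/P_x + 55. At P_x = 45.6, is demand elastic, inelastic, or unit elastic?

inelastic

At P_x = 45.6, q = 68.6842.
dq/dP_x = −624/P_x² = −0.3001.
Point elasticity E = (dq/dP_x)·(P_x/q) = -0.3001 × 45.6/68.6842 ≈ -0.199.
|E| ≈ 0.199 < 1, so demand is inelastic.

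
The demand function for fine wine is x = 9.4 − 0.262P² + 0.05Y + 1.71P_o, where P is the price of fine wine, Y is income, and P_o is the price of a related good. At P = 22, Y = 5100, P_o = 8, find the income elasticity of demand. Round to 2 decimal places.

First evaluate x: 9.4 − 0.262(22)² + 0.05(5100) + 1.71(8) = 9.4 − 126.808 + 255 + 13.68 = 151.272.
∂x/∂Y = +0.05, so E_I = 0.05·(5100/151.272) ≈ 1.69.
E_I > 1: normal good (luxury).

1.69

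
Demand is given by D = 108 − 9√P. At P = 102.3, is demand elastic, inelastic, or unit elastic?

At P = 102.3, D = 16.9709.
dD/dP = −9/(2√P) = −9/(2·10.1143).
Point elasticity E = (dD/dP)·(P/D) = -0.4449 × 102.3/16.9709 ≈ -2.682.
|E| ≈ 2.682 > 1, so demand is elastic.

elastic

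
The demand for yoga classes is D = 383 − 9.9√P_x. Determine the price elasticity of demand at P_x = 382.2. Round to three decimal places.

At P_x = 382.2, D = 189.4556.
dD/dP_x = −9.9/(2√P_x) = −9.9/(2·19.5499).
Point elasticity E = (dD/dP_x)·(P_x/D) = -0.2532 × 382.2/189.4556 ≈ -0.511.
|E| < 1, so demand is inelastic at this price.

-0.511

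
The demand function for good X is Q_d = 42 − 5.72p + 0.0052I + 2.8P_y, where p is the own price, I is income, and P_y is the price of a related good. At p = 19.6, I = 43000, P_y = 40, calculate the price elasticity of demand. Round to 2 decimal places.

-0.42

Evaluating quantity at (p, I, P_y) gives Q_d = 42 − 5.72(19.6) + 0.0052(43000) + 2.8(40) = 42 − 112.112 + 223.6 + 112 = 265.488.
∂Q_d/∂p = −5.72, so E_p = (−5.72)·(19.6/265.488) ≈ -0.42.
|E_p| < 1: demand is inelastic.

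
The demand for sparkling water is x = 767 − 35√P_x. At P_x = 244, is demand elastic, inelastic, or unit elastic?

elastic

At P_x = 244, x = 220.2825.
dx/dP_x = −35/(2√P_x) = −35/(2·15.6205).
Point elasticity E = (dx/dP_x)·(P_x/x) = -1.1203 × 244/220.2825 ≈ -1.241.
|E| ≈ 1.241 > 1, so demand is elastic.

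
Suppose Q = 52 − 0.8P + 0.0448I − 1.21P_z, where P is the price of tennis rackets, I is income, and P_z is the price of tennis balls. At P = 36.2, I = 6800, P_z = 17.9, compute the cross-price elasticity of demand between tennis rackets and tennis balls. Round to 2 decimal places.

Substituting, Q = 52 − 0.8(36.2) + 0.0448(6800) − 1.21(17.9) = 52 − 28.96 + 304.64 − 21.659 = 306.021.
∂Q/∂P_z = −1.21, so E_xy = -1.21·(17.9/306.021) ≈ -0.07.
E_xy < 0: the goods are complements.

-0.07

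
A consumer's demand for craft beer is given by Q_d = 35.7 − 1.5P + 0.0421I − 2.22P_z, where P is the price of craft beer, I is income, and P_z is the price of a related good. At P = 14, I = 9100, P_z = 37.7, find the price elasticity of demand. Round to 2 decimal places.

-0.07

Substituting, Q_d = 35.7 − 1.5(14) + 0.0421(9100) − 2.22(37.7) = 35.7 − 21 + 383.11 − 83.694 = 314.116.
∂Q_d/∂P = −1.5, so E_p = (−1.5)·(14/314.116) ≈ -0.07.
|E_p| < 1: demand is inelastic.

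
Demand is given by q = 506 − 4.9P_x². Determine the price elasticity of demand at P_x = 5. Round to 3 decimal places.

At P_x = 5, q = 383.5.
dq/dP_x = −2·4.9·P_x = −49.
Point elasticity E = (dq/dP_x)·(P_x/q) = -49 × 5/383.5 ≈ -0.639.
|E| < 1, so demand is inelastic at this price.

-0.639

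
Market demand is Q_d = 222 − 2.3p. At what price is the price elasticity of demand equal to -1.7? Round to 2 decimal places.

60.77

Set −bp/(a − bp) = −1.7 ⇒ bp = 1.7(a − bp) ⇒ bp(1+1.7) = 1.7·a.
p = 1.7·222/(2.3·2.7) ≈ 60.77.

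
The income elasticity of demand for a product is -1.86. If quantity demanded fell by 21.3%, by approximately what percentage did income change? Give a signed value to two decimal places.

%ΔQ ≈ E × %ΔI ⇒ %ΔI = %ΔQ / E = (-21.3%)/(-1.86) ≈ 11.45%.

11.45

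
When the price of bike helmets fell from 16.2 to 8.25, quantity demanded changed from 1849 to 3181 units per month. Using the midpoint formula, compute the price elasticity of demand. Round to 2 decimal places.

-0.81

%ΔQ = (3181 − 1849)/[(1849 + 3181)/2] = 1332/2515 ≈ 0.5296.
%Δp = (8.25 − 16.2)/[(16.2 + 8.25)/2] = -7.95/12.225 ≈ -0.6503.
Arc elasticity E = %ΔQ/%Δp ≈ 0.5296/-0.6503 ≈ -0.81.
|E| < 1: demand is inelastic over this range.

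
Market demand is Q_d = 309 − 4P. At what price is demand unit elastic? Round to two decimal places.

For linear demand Q_d = a − bP, E = −bP/(a − bP). |E| = 1 ⇒ bP = a − bP ⇒ P = a/(2b).
P = 309/(2·4) ≈ 38.63.

38.63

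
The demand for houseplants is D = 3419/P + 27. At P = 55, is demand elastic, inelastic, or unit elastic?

At P = 55, D = 89.1636.
dD/dP = −3419/P² = −1.1302.
Point elasticity E = (dD/dP)·(P/D) = -1.1302 × 55/89.1636 ≈ -0.697.
|E| ≈ 0.697 < 1, so demand is inelastic.

inelastic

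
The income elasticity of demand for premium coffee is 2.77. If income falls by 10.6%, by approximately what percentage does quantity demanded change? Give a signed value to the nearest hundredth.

-29.36

%ΔQ ≈ E × %ΔI = (2.77) × (-10.6%) ≈ -29.36%.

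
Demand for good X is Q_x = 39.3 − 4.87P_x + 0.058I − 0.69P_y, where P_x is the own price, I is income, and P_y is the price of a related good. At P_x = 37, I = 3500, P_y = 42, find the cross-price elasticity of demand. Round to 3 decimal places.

Substituting, Q_x = 39.3 − 4.87(37) + 0.058(3500) − 0.69(42) = 39.3 − 180.19 + 203 − 28.98 = 33.13.
∂Q_x/∂P_y = −0.69, so E_xy = -0.69·(42/33.13) ≈ -0.875.
E_xy < 0: the goods are complements.

-0.875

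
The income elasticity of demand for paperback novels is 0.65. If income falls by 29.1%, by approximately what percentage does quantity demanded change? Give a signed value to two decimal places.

-18.92

%ΔQ ≈ E × %ΔI = (0.65) × (-29.1%) ≈ -18.92%.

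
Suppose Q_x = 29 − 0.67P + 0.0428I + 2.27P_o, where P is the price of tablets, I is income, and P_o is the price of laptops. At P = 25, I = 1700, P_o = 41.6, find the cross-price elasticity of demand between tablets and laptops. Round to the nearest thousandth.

Evaluating quantity at (P, I, P_o) gives Q_x = 29 − 0.67(25) + 0.0428(1700) + 2.27(41.6) = 29 − 16.75 + 72.76 + 94.432 = 179.442.
∂Q_x/∂P_o = +2.27, so E_xy = 2.27·(41.6/179.442) ≈ 0.526.
E_xy > 0: the goods are substitutes.

0.526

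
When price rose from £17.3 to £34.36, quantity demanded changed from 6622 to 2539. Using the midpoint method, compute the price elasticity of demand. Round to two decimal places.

-1.35

%ΔQ = (2539 − 6622)/[(6622 + 2539)/2] = -4083/4580.5 ≈ -0.8914.
%Δp = (34.36 − 17.3)/[(17.3 + 34.36)/2] = 17.06/25.83 ≈ 0.6605.
Arc elasticity E = %ΔQ/%Δp ≈ -0.8914/0.6605 ≈ -1.35.
|E| > 1: demand is elastic over this range.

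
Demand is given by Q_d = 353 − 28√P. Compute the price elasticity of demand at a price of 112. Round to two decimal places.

-2.61

At P = 112, Q_d = 56.6759.
dQ_d/dP = −28/(2√P) = −28/(2·10.583).
Point elasticity E = (dQ_d/dP)·(P/Q_d) = -1.3229 × 112/56.6759 ≈ -2.61.
|E| > 1, so demand is elastic at this price.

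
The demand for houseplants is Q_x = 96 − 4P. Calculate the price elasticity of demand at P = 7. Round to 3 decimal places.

-0.412

At P = 7, Q_x = 68.
dQ_x/dP = −4.
Point elasticity E = (dQ_x/dP)·(P/Q_x) = -4 × 7/68 ≈ -0.412.
|E| < 1, so demand is inelastic at this price.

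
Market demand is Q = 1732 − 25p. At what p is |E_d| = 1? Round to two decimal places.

For linear demand Q = a − bp, E = −bp/(a − bp). |E| = 1 ⇒ bp = a − bp ⇒ p = a/(2b).
p = 1732/(2·25) = 34.64.

34.64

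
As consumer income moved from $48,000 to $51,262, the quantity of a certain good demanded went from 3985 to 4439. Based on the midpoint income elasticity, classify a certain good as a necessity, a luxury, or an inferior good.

luxury

%ΔQ = (4439 − 3985)/[(3985+4439)/2] = 454/4212 ≈ 0.1078.
%ΔI = (51,262 − 48,000)/[(48,000+51,262)/2] = 3262/49631 ≈ 0.0657.
E_I = %ΔQ/%ΔI ≈ 1.640.
E_I > 1: normal good (luxury).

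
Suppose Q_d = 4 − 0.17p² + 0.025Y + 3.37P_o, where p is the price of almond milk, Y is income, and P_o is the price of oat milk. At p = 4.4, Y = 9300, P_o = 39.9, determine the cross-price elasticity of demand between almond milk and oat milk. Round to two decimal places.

0.37

Evaluating quantity at (p, Y, P_o) gives Q_d = 4 − 0.17(4.4)² + 0.025(9300) + 3.37(39.9) = 4 − 3.2912 + 232.5 + 134.463 = 367.6718.
∂Q_d/∂P_o = +3.37, so E_xy = 3.37·(39.9/367.6718) ≈ 0.37.
E_xy > 0: the goods are substitutes.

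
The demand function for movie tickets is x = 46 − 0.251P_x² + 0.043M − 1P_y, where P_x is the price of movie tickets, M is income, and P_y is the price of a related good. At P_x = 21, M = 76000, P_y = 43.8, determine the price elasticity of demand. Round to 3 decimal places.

Substituting, x = 46 − 0.251(21)² + 0.043(76000) − 1(43.8) = 46 − 110.691 + 3268 − 43.8 = 3159.509.
∂x/∂P_x = −2·0.251·P_x = -10.542, so E_p = -10.542·(21/3159.509) ≈ -0.070.
|E_p| < 1: demand is inelastic.

-0.070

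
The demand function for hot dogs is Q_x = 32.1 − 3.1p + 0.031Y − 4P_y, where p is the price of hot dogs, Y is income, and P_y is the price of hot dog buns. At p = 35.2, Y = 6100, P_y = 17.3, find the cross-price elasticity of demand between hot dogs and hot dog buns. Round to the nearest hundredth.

-1.61

Evaluating quantity at (p, Y, P_y) gives Q_x = 32.1 − 3.1(35.2) + 0.031(6100) − 4(17.3) = 32.1 − 109.12 + 189.1 − 69.2 = 42.88.
∂Q_x/∂P_y = −4, so E_xy = -4·(17.3/42.88) ≈ -1.61.
E_xy < 0: the goods are complements.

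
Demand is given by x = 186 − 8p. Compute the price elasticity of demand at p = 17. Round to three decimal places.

At p = 17, x = 50.
dx/dp = −8.
Point elasticity E = (dx/dp)·(p/x) = -8 × 17/50 ≈ -2.720.
|E| > 1, so demand is elastic at this price.

-2.720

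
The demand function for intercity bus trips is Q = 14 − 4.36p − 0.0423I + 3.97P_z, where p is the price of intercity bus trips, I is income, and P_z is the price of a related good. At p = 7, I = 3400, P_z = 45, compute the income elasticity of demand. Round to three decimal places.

Substituting, Q = 14 − 4.36(7) − 0.0423(3400) + 3.97(45) = 14 − 30.52 − 143.82 + 178.65 = 18.31.
∂Q/∂I = −0.0423, so E_I = -0.0423·(3400/18.31) ≈ -7.855.
E_I < 0: inferior good.

-7.855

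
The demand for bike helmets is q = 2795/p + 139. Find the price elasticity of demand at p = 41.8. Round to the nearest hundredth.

At p = 41.8, q = 205.866.
dq/dp = −2795/p² = −1.5997.
Point elasticity E = (dq/dp)·(p/q) = -1.5997 × 41.8/205.866 ≈ -0.32.
|E| < 1, so demand is inelastic at this price.

-0.32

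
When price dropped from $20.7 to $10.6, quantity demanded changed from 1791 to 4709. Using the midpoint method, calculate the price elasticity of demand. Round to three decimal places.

-1.391

%Δq = (4709 − 1791)/[(1791 + 4709)/2] = 2918/3250 ≈ 0.8978.
%Δp = (10.6 − 20.7)/[(20.7 + 10.6)/2] = -10.1/15.65 ≈ -0.6454.
Arc elasticity E = %Δq/%Δp ≈ 0.8978/-0.6454 ≈ -1.391.
|E| > 1: demand is elastic over this range.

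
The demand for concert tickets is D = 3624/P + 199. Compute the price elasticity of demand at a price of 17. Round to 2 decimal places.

-0.52

At P = 17, D = 412.1765.
dD/dP = −3624/P² = −12.5398.
Point elasticity E = (dD/dP)·(P/D) = -12.5398 × 17/412.1765 ≈ -0.52.
|E| < 1, so demand is inelastic at this price.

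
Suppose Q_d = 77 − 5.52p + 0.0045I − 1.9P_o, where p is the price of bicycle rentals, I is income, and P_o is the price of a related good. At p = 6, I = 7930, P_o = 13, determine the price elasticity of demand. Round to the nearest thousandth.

First evaluate Q_d: 77 − 5.52(6) + 0.0045(7930) − 1.9(13) = 77 − 33.12 + 35.685 − 24.7 = 54.865.
∂Q_d/∂p = −5.52, so E_p = (−5.52)·(6/54.865) ≈ -0.604.
|E_p| < 1: demand is inelastic.

-0.604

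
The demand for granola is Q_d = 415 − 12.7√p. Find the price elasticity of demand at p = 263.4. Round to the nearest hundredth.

-0.49

At p = 263.4, Q_d = 208.884.
dQ_d/dp = −12.7/(2√p) = −12.7/(2·16.2296).
Point elasticity E = (dQ_d/dp)·(p/Q_d) = -0.3913 × 263.4/208.884 ≈ -0.49.
|E| < 1, so demand is inelastic at this price.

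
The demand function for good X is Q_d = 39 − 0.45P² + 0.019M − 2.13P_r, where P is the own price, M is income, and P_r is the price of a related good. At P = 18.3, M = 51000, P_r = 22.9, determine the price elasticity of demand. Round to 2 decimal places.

At the given point, Q_d = 39 − 0.45(18.3)² + 0.019(51000) − 2.13(22.9) = 39 − 150.7005 + 969 − 48.777 = 808.5225.
∂Q_d/∂P = −2·0.45·P = -16.47, so E_p = -16.47·(18.3/808.5225) ≈ -0.37.
|E_p| < 1: demand is inelastic.

-0.37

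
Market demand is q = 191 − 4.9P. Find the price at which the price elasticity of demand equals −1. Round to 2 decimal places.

19.49

For linear demand q = a − bP, E = −bP/(a − bP). |E| = 1 ⇒ bP = a − bP ⇒ P = a/(2b).
P = 191/(2·4.9) ≈ 19.49.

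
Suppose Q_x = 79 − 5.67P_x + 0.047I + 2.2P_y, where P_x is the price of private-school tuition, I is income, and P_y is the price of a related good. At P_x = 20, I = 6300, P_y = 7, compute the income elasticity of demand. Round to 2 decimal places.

1.07

At the given point, Q_x = 79 − 5.67(20) + 0.047(6300) + 2.2(7) = 79 − 113.4 + 296.1 + 15.4 = 277.1.
∂Q_x/∂I = +0.047, so E_I = 0.047·(6300/277.1) ≈ 1.07.
E_I > 1: normal good (luxury).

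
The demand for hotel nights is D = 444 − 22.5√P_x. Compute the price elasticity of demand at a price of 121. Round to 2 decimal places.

At P_x = 121, D = 196.5.
dD/dP_x = −22.5/(2√P_x) = −22.5/(2·11).
Point elasticity E = (dD/dP_x)·(P_x/D) = -1.0227 × 121/196.5 ≈ -0.63.
|E| < 1, so demand is inelastic at this price.

-0.63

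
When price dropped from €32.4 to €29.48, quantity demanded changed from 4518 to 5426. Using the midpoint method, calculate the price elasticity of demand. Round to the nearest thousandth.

%ΔQ = (5426 − 4518)/[(4518 + 5426)/2] = 908/4972 ≈ 0.1826.
%ΔP = (29.48 − 32.4)/[(32.4 + 29.48)/2] = -2.92/30.94 ≈ -0.0944.
Arc elasticity E = %ΔQ/%ΔP ≈ 0.1826/-0.0944 ≈ -1.935.
|E| > 1: demand is elastic over this range.

-1.935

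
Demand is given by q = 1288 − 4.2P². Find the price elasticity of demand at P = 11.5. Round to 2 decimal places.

At P = 11.5, q = 732.55.
dq/dP = −2·4.2·P = −96.6.
Point elasticity E = (dq/dP)·(P/q) = -96.6 × 11.5/732.55 ≈ -1.52.
|E| > 1, so demand is elastic at this price.

-1.52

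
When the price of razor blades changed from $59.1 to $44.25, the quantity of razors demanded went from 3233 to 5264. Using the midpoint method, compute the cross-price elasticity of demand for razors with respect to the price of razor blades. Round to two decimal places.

%ΔQ_x = (5264 − 3233)/[(3233+5264)/2] = 2031/4248.5 ≈ 0.4781.
%ΔP_y = (44.25 − 59.1)/[(59.1+44.25)/2] ≈ -0.2874.
E_xy = 0.4781/-0.2874 ≈ -1.66.
E_xy < 0, so razors and razor blades are complements.

-1.66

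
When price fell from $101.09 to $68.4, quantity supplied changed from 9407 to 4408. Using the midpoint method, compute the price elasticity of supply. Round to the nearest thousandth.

%ΔQ = (4408 − 9407)/[(9407 + 4408)/2] = -4999/6907.5 ≈ -0.7237.
%Δp = (68.4 − 101.09)/[(101.09 + 68.4)/2] = -32.69/84.745 ≈ -0.3857.
Arc elasticity E = %ΔQ/%Δp ≈ -0.7237/-0.3857 ≈ 1.876.
|E| > 1: supply is elastic over this range.

1.876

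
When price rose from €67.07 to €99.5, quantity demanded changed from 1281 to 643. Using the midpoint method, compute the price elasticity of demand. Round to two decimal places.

-1.70

%Δq = (643 − 1281)/[(1281 + 643)/2] = -638/962 ≈ -0.6632.
%Δp = (99.5 − 67.07)/[(67.07 + 99.5)/2] = 32.43/83.285 ≈ 0.3894.
Arc elasticity E = %Δq/%Δp ≈ -0.6632/0.3894 ≈ -1.70.
|E| > 1: demand is elastic over this range.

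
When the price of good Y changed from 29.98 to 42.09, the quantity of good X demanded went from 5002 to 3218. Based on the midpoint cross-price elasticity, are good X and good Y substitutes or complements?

%ΔQ_x = (3218 − 5002)/[(5002+3218)/2] = -1784/4110 ≈ -0.4341.
%ΔP_y = (42.09 − 29.98)/[(29.98+42.09)/2] ≈ 0.3361.
E_xy = -0.4341/0.3361 ≈ -1.292.
E_xy < 0, so the goods are complements.

complements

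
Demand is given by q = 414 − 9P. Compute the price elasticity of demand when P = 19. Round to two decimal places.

At P = 19, q = 243.
dq/dP = −9.
Point elasticity E = (dq/dP)·(P/q) = -9 × 19/243 ≈ -0.70.
|E| < 1, so demand is inelastic at this price.

-0.70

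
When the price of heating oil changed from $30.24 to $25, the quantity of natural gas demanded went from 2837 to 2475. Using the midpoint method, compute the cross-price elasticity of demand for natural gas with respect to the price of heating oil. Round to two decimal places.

0.72

%ΔQ_x = (2475 − 2837)/[(2837+2475)/2] = -362/2656 ≈ -0.1363.
%ΔP_y = (25 − 30.24)/[(30.24+25)/2] ≈ -0.1897.
E_xy = -0.1363/-0.1897 ≈ 0.72.
E_xy > 0, so natural gas and heating oil are substitutes.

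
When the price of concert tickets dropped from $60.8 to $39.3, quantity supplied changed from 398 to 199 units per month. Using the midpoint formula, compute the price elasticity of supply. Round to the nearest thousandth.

%ΔQ = (199 − 398)/[(398 + 199)/2] = -199/298.5 ≈ -0.6667.
%Δp = (39.3 − 60.8)/[(60.8 + 39.3)/2] = -21.5/50.05 ≈ -0.4296.
Arc elasticity E = %ΔQ/%Δp ≈ -0.6667/-0.4296 ≈ 1.552.
|E| > 1: supply is elastic over this range.

1.552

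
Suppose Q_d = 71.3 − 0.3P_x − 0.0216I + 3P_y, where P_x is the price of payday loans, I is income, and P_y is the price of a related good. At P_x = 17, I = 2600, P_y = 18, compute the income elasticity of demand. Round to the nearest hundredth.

Evaluating quantity at (P_x, I, P_y) gives Q_d = 71.3 − 0.3(17) − 0.0216(2600) + 3(18) = 71.3 − 5.1 − 56.16 + 54 = 64.04.
∂Q_d/∂I = −0.0216, so E_I = -0.0216·(2600/64.04) ≈ -0.88.
E_I < 0: inferior good.

-0.88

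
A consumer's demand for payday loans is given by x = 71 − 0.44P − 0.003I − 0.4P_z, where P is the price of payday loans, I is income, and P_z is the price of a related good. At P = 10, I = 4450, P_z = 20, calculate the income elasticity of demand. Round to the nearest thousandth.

Evaluating quantity at (P, I, P_z) gives x = 71 − 0.44(10) − 0.003(4450) − 0.4(20) = 71 − 4.4 − 13.35 − 8 = 45.25.
∂x/∂I = −0.003, so E_I = -0.003·(4450/45.25) ≈ -0.295.
E_I < 0: inferior good.

-0.295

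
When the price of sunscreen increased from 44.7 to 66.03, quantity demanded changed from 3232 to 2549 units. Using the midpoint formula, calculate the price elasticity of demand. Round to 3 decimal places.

%ΔQ = (2549 − 3232)/[(3232 + 2549)/2] = -683/2890.5 ≈ -0.2363.
%ΔP = (66.03 − 44.7)/[(44.7 + 66.03)/2] = 21.33/55.365 ≈ 0.3853.
Arc elasticity E = %ΔQ/%ΔP ≈ -0.2363/0.3853 ≈ -0.613.
|E| < 1: demand is inelastic over this range.

-0.613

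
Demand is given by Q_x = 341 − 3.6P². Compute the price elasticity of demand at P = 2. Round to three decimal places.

-0.088

At P = 2, Q_x = 326.6.
dQ_x/dP = −2·3.6·P = −14.4.
Point elasticity E = (dQ_x/dP)·(P/Q_x) = -14.4 × 2/326.6 ≈ -0.088.
|E| < 1, so demand is inelastic at this price.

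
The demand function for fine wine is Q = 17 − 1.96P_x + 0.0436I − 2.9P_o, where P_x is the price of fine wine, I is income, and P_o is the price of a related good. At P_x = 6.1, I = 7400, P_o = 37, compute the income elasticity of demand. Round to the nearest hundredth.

1.46

Substituting, Q = 17 − 1.96(6.1) + 0.0436(7400) − 2.9(37) = 17 − 11.956 + 322.64 − 107.3 = 220.384.
∂Q/∂I = +0.0436, so E_I = 0.0436·(7400/220.384) ≈ 1.46.
E_I > 1: normal good (luxury).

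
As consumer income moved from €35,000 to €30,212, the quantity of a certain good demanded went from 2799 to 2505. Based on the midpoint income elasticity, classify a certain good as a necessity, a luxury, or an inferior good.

%ΔQ = (2505 − 2799)/[(2799+2505)/2] = -294/2652 ≈ -0.1109.
%ΔY = (30,212 − 35,000)/[(35,000+30,212)/2] = -4788/32606 ≈ -0.1468.
E_I = %ΔQ/%ΔY ≈ 0.755.
E_I ∈ (0,1): normal good (necessity).

necessity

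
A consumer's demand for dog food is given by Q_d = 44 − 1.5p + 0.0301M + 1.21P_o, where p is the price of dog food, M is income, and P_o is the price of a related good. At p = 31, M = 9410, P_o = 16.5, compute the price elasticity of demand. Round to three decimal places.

Substituting, Q_d = 44 − 1.5(31) + 0.0301(9410) + 1.21(16.5) = 44 − 46.5 + 283.241 + 19.965 = 300.706.
∂Q_d/∂p = −1.5, so E_p = (−1.5)·(31/300.706) ≈ -0.155.
|E_p| < 1: demand is inelastic.

-0.155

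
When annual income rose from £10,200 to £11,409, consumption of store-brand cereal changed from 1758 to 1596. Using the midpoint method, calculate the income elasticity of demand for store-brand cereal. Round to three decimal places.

%ΔQ = (1596 − 1758)/[(1758+1596)/2] = -162/1677 ≈ -0.0966.
%ΔI = (11,409 − 10,200)/[(10,200+11,409)/2] = 1209/10804.5 ≈ 0.1119.
E_I = %ΔQ/%ΔI ≈ -0.863.
E_I < 0: inferior good.

-0.863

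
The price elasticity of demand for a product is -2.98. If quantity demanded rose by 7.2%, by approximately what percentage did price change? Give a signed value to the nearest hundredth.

%ΔQ ≈ E × %ΔP ⇒ %ΔP = %ΔQ / E = (7.2%)/(-2.98) ≈ -2.42%.

-2.42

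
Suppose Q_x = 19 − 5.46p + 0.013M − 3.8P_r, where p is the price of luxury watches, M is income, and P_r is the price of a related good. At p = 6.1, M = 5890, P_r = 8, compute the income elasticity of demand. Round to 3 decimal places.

First evaluate Q_x: 19 − 5.46(6.1) + 0.013(5890) − 3.8(8) = 19 − 33.306 + 76.57 − 30.4 = 31.864.
∂Q_x/∂M = +0.013, so E_I = 0.013·(5890/31.864) ≈ 2.403.
E_I > 1: normal good (luxury).

2.403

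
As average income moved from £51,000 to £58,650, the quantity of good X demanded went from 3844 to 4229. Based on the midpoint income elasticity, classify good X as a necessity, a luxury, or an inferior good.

necessity

%ΔQ = (4229 − 3844)/[(3844+4229)/2] = 385/4036.5 ≈ 0.0954.
%ΔI = (58,650 − 51,000)/[(51,000+58,650)/2] = 7650/54825 ≈ 0.1395.
E_I = %ΔQ/%ΔI ≈ 0.684.
E_I ∈ (0,1): normal good (necessity).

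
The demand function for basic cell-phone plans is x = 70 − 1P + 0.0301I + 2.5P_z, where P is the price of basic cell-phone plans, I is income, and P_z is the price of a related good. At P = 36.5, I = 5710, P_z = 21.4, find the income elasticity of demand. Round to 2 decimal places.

x = 70 − 1(36.5) + 0.0301(5710) + 2.5(21.4) = 70 − 36.5 + 171.871 + 53.5 = 258.871.
∂x/∂I = +0.0301, so E_I = 0.0301·(5710/258.871) ≈ 0.66.
E_I ∈ (0,1): normal good (necessity).

0.66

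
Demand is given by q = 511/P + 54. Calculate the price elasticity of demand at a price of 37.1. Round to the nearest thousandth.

-0.203

At P = 37.1, q = 67.7736.
dq/dP = −511/P² = −0.3713.
Point elasticity E = (dq/dP)·(P/q) = -0.3713 × 37.1/67.7736 ≈ -0.203.
|E| < 1, so demand is inelastic at this price.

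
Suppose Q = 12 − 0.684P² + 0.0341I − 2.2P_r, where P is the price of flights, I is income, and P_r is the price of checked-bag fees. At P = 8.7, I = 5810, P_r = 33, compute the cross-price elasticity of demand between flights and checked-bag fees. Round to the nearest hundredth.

Substituting, Q = 12 − 0.684(8.7)² + 0.0341(5810) − 2.2(33) = 12 − 51.772 + 198.121 − 72.6 = 85.749.
∂Q/∂P_r = −2.2, so E_xy = -2.2·(33/85.749) ≈ -0.85.
E_xy < 0: the goods are complements.

-0.85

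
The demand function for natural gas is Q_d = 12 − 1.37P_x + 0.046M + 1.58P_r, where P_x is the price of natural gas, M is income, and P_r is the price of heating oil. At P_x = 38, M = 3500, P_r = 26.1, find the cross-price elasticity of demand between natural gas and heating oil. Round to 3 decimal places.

At the given point, Q_d = 12 − 1.37(38) + 0.046(3500) + 1.58(26.1) = 12 − 52.06 + 161 + 41.238 = 162.178.
∂Q_d/∂P_r = +1.58, so E_xy = 1.58·(26.1/162.178) ≈ 0.254.
E_xy > 0: the goods are substitutes.

0.254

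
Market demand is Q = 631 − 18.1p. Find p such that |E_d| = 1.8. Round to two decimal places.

22.41

Set −bp/(a − bp) = −1.8 ⇒ bp = 1.8(a − bp) ⇒ bp(1+1.8) = 1.8·a.
p = 1.8·631/(18.1·2.8) ≈ 22.41.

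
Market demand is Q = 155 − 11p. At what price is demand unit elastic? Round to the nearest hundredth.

7.05

For linear demand Q = a − bp, E = −bp/(a − bp). |E| = 1 ⇒ bp = a − bp ⇒ p = a/(2b).
p = 155/(2·11) ≈ 7.05.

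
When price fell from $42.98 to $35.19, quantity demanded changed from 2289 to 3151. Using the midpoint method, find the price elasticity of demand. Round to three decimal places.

-1.590

%Δq = (3151 − 2289)/[(2289 + 3151)/2] = 862/2720 ≈ 0.3169.
%Δp = (35.19 − 42.98)/[(42.98 + 35.19)/2] = -7.79/39.085 ≈ -0.1993.
Arc elasticity E = %Δq/%Δp ≈ 0.3169/-0.1993 ≈ -1.590.
|E| > 1: demand is elastic over this range.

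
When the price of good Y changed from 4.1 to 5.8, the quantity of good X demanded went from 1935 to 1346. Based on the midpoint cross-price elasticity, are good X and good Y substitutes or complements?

%ΔQ_x = (1346 − 1935)/[(1935+1346)/2] = -589/1640.5 ≈ -0.3590.
%ΔP_y = (5.8 − 4.1)/[(4.1+5.8)/2] ≈ 0.3434.
E_xy = -0.3590/0.3434 ≈ -1.045.
E_xy < 0, so the goods are complements.

complements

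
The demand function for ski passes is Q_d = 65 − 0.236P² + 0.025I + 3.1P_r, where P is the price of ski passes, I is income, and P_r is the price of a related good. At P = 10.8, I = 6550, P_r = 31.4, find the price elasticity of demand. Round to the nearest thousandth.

-0.184

At the given point, Q_d = 65 − 0.236(10.8)² + 0.025(6550) + 3.1(31.4) = 65 − 27.527 + 163.75 + 97.34 = 298.563.
∂Q_d/∂P = −2·0.236·P = -5.0976, so E_p = -5.0976·(10.8/298.563) ≈ -0.184.
|E_p| < 1: demand is inelastic.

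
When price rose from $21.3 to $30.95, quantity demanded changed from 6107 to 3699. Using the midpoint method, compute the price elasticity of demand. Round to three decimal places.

%Δq = (3699 − 6107)/[(6107 + 3699)/2] = -2408/4903 ≈ -0.4911.
%Δp = (30.95 − 21.3)/[(21.3 + 30.95)/2] = 9.65/26.125 ≈ 0.3694.
Arc elasticity E = %Δq/%Δp ≈ -0.4911/0.3694 ≈ -1.330.
|E| > 1: demand is elastic over this range.

-1.330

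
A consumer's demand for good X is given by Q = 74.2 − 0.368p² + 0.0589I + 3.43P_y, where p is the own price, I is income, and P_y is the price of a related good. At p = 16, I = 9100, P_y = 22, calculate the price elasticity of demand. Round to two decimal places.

-0.32

Q = 74.2 − 0.368(16)² + 0.0589(9100) + 3.43(22) = 74.2 − 94.208 + 535.99 + 75.46 = 591.442.
∂Q/∂p = −2·0.368·p = -11.776, so E_p = -11.776·(16/591.442) ≈ -0.32.
|E_p| < 1: demand is inelastic.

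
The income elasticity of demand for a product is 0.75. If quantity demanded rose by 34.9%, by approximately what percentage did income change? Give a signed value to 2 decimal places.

46.53

%ΔQ ≈ E × %ΔI ⇒ %ΔI = %ΔQ / E = (34.9%)/(0.75) ≈ 46.53%.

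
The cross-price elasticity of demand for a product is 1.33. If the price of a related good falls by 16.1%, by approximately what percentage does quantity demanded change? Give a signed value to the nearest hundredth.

%ΔQ ≈ E × %ΔP_y = (1.33) × (-16.1%) ≈ -21.41%.

-21.41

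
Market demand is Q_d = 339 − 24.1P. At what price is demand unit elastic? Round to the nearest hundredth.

For linear demand Q_d = a − bP, E = −bP/(a − bP). |E| = 1 ⇒ bP = a − bP ⇒ P = a/(2b).
P = 339/(2·24.1) ≈ 7.03.

7.03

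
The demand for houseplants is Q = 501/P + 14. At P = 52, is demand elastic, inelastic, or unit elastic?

inelastic

At P = 52, Q = 23.6346.
dQ/dP = −501/P² = −0.1853.
Point elasticity E = (dQ/dP)·(P/Q) = -0.1853 × 52/23.6346 ≈ -0.408.
|E| ≈ 0.408 < 1, so demand is inelastic.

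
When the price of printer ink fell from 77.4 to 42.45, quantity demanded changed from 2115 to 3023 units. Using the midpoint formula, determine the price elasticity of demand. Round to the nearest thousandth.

%Δq = (3023 − 2115)/[(2115 + 3023)/2] = 908/2569 ≈ 0.3534.
%ΔP = (42.45 − 77.4)/[(77.4 + 42.45)/2] = -34.95/59.925 ≈ -0.5832.
Arc elasticity E = %Δq/%ΔP ≈ 0.3534/-0.5832 ≈ -0.606.
|E| < 1: demand is inelastic over this range.

-0.606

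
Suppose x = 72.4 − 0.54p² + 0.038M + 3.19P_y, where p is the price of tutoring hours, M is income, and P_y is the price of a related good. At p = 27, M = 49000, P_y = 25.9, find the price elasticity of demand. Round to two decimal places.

At the given point, x = 72.4 − 0.54(27)² + 0.038(49000) + 3.19(25.9) = 72.4 − 393.66 + 1862 + 82.621 = 1623.361.
∂x/∂p = −2·0.54·p = -29.16, so E_p = -29.16·(27/1623.361) ≈ -0.48.
|E_p| < 1: demand is inelastic.

-0.48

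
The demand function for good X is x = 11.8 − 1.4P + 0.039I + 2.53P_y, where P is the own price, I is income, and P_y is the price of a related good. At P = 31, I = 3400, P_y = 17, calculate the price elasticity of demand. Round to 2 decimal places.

Substituting, x = 11.8 − 1.4(31) + 0.039(3400) + 2.53(17) = 11.8 − 43.4 + 132.6 + 43.01 = 144.01.
∂x/∂P = −1.4, so E_p = (−1.4)·(31/144.01) ≈ -0.30.
|E_p| < 1: demand is inelastic.

-0.30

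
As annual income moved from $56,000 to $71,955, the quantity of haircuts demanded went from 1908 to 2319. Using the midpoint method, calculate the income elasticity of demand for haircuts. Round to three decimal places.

%ΔQ = (2319 − 1908)/[(1908+2319)/2] = 411/2113.5 ≈ 0.1945.
%ΔI = (71,955 − 56,000)/[(56,000+71,955)/2] = 15955/63977.5 ≈ 0.2494.
E_I = %ΔQ/%ΔI ≈ 0.780.
E_I ∈ (0,1): normal good (necessity).

0.780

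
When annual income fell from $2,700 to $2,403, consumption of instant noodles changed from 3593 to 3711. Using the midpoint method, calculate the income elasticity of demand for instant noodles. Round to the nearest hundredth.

%ΔQ = (3711 − 3593)/[(3593+3711)/2] = 118/3652 ≈ 0.0323.
%ΔI = (2,403 − 2,700)/[(2,700+2,403)/2] = -297/2551.5 ≈ -0.1164.
E_I = %ΔQ/%ΔI ≈ -0.28.
E_I < 0: inferior good.

-0.28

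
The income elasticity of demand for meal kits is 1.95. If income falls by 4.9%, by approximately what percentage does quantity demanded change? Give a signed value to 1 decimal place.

%ΔQ ≈ E × %ΔI = (1.95) × (-4.9%) ≈ -9.6%.

-9.6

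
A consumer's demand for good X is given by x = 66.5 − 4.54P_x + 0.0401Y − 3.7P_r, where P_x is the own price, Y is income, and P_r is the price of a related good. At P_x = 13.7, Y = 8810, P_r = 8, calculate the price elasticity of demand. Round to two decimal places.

Substituting, x = 66.5 − 4.54(13.7) + 0.0401(8810) − 3.7(8) = 66.5 − 62.198 + 353.281 − 29.6 = 327.983.
∂x/∂P_x = −4.54, so E_p = (−4.54)·(13.7/327.983) ≈ -0.19.
|E_p| < 1: demand is inelastic.

-0.19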